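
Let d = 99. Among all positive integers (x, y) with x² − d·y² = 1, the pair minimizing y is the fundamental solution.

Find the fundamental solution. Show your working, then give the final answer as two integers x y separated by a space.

[9; 1,18] for √99; ℓ=2 ⇒ convergent index 1
step 0: (9, 1)  from 9·(1,0) + (0,1)
step 1: (10, 1)  from 1·(9,1) + (1,0)
fundamental: x₁=10, y₁=1  (since 100 − 99·1 = 1)

10 1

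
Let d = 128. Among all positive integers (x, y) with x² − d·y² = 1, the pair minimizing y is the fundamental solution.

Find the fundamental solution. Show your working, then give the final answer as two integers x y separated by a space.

√128 = [11; 3,5,3,22, …], period ℓ=4 (even) → k=3
i=0: a=11 ⇒ p=11, q=1
…
i=2: a=5 ⇒ p=181, q=16
i=3: a=3 ⇒ p=577, q=51
fundamental: x₁=577, y₁=51  (since 332929 − 128·2601 = 1)

577 51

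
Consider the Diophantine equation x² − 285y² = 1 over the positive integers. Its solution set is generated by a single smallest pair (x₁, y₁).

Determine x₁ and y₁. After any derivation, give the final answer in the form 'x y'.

[16; 1,7,2,7,1,32] for √285; ℓ=6 ⇒ convergent index 5
i=0: a=16 ⇒ p=16, q=1
i=1: a=1 ⇒ p=17, q=1
i=2: a=7 ⇒ p=135, q=8
i=3: a=2 ⇒ p=287, q=17
i=4: a=7 ⇒ p=2144, q=127
i=5: a=1 ⇒ p=2431, q=144
fundamental: x₁=2431, y₁=144  (since 5909761 − 285·20736 = 1)

2431 144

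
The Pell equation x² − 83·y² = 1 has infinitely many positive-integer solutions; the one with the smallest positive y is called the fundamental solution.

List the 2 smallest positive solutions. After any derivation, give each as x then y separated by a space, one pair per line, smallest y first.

√83 → a₀=9, period (9,18); ℓ=2 even so k=1
k=0  a_k=9  p_k/q_k = 9/1
k=1  a_k=9  p_k/q_k = 82/9
(x₁, y₁) = (82, 9);  82² − 83·9² = 1 ✓
(x_2, y_2) = (82·82 + 83·9·9, 82·9 + 9·82) = (13447, 1476)

82 9
13447 1476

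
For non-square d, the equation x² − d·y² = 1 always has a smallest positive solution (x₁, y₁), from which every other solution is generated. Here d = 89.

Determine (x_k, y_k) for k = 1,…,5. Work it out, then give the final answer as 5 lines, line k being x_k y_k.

500001 53000
500002000001 53000106000
500003000004500001 53000212000159000
500004000010000008000001 53000318000530000212000
500005000017500025000012500001 53000424001113001060000265000

√89 = [9; 2,3,3,2,18, …], period ℓ=5 (odd) → k=9
i=0: a=9 ⇒ p=9, q=1
i=1: a=2 ⇒ p=19, q=2
i=2: a=3 ⇒ p=66, q=7
i=3: a=3 ⇒ p=217, q=23
i=4: a=2 ⇒ p=500, q=53
i=5: a=18 ⇒ p=9217, q=977
…
i=7: a=3 ⇒ p=66019, q=6998
i=8: a=3 ⇒ p=216991, q=23001
i=9: a=2 ⇒ p=500001, q=53000
(x₁, y₁) = (500001, 53000);  500001² − 89·53000² = 1 ✓
(x_2, y_2) = (500001·500001 + 89·53000·53000, 500001·53000 + 53000·500001) = (500002000001, 53000106000)
(x_3, y_3) = (500001·500002000001 + 89·53000·53000106000, 500001·53000106000 + 53000·500002000001) = (500003000004500001, 53000212000159000)
(x_4, y_4) = (500001·500003000004500001 + 89·53000·53000212000159000, 500001·53000212000159000 + 53000·500003000004500001) = (500004000010000008000001, 53000318000530000212000)
(x_5, y_5) = (500001·500004000010000008000001 + 89·53000·53000318000530000212000, 500001·53000318000530000212000 + 53000·500004000010000008000001) = (500005000017500025000012500001, 53000424001113001060000265000)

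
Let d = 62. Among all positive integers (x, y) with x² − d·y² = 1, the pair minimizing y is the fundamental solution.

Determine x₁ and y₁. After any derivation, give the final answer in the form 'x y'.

63 8

√62 = [7; 1,6,1,14, …], period ℓ=4 (even) → k=3
a_0=7:  p_0=7·1+0=7,  q_0=7·0+1=1
…
a_2=6:  p_2=6·8+7=55,  q_2=6·1+1=7
a_3=1:  p_3=1·55+8=63,  q_3=1·7+1=8
(x₁, y₁) = (63, 8);  63² − 62·8² = 1 ✓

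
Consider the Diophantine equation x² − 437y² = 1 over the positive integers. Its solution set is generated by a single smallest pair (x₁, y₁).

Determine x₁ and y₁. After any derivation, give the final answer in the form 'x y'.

4599 220

[20; 1,9,2,9,1,40] for √437; ℓ=6 ⇒ convergent index 5
k=0  a_k=20  p_k/q_k = 20/1
…
k=2  a_k=9  p_k/q_k = 209/10
…
k=4  a_k=9  p_k/q_k = 4160/199
k=5  a_k=1  p_k/q_k = 4599/220
fundamental: x₁=4599, y₁=220  (since 21150801 − 437·48400 = 1)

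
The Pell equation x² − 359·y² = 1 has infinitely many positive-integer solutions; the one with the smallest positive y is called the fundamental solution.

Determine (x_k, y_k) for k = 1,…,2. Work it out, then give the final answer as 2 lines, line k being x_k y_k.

360 19
259199 13680

√359 → a₀=18, period (1,17,1,36); ℓ=4 even so k=3
step 0: (18, 1)  from 18·(1,0) + (0,1)
step 1: (19, 1)  from 1·(18,1) + (1,0)
step 2: (341, 18)  from 17·(19,1) + (18,1)
step 3: (360, 19)  from 1·(341,18) + (19,1)
→ (360, 19).  Check: 360²=129600, 359·19²=129599, difference 1.
(360+19√359)^2 = 259199 + 13680√359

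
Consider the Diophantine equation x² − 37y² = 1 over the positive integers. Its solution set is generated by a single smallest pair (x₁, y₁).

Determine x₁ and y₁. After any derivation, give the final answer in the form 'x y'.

√37 → a₀=6, period (12); ℓ=1 odd so k=1
step 0: (6, 1)  from 6·(1,0) + (0,1)
step 1: (73, 12)  from 12·(6,1) + (1,0)
(x₁, y₁) = (73, 12);  73² − 37·12² = 1 ✓

73 12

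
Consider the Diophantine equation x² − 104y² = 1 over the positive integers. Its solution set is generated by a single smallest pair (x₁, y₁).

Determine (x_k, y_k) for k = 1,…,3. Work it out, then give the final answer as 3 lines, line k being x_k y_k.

√104 → a₀=10, period (5,20); ℓ=2 even so k=1
a_0=10:  p_0=10·1+0=10,  q_0=10·0+1=1
a_1=5:  p_1=5·10+1=51,  q_1=5·1+0=5
(x₁, y₁) = (51, 5);  51² − 104·5² = 1 ✓
(x_2, y_2) = (51·51 + 104·5·5, 51·5 + 5·51) = (5201, 510)
(x_3, y_3) = (51·5201 + 104·5·510, 51·510 + 5·5201) = (530451, 52015)

51 5
5201 510
530451 52015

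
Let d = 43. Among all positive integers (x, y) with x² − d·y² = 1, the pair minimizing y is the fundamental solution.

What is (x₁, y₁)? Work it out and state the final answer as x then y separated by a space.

3482 531

√43 = [6; 1,1,3,1,5,1,3,1,1,12, …], period ℓ=10 (even) → k=9
i=0: a=6 ⇒ p=6, q=1
i=1: a=1 ⇒ p=7, q=1
…
i=3: a=3 ⇒ p=46, q=7
…
i=5: a=5 ⇒ p=341, q=52
i=6: a=1 ⇒ p=400, q=61
i=7: a=3 ⇒ p=1541, q=235
i=8: a=1 ⇒ p=1941, q=296
i=9: a=1 ⇒ p=3482, q=531
(x₁, y₁) = (3482, 531);  3482² − 43·531² = 1 ✓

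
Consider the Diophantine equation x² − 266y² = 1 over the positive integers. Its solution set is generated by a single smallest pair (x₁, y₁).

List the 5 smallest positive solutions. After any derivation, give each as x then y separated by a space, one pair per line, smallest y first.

√266 → a₀=16, period (3,4,3,32); ℓ=4 even so k=3
step 0: (16, 1)  from 16·(1,0) + (0,1)
…
step 2: (212, 13)  from 4·(49,3) + (16,1)
step 3: (685, 42)  from 3·(212,13) + (49,3)
fundamental: x₁=685, y₁=42  (since 469225 − 266·1764 = 1)
n=2: (685,42)∘(685,42) = (685·685+266·42·42, 685·42+42·685) = (938449,57540)
n=3: (938449,57540)∘(685,42) = (685·938449+266·42·57540, 685·57540+42·938449) = (1285674445,78829758)
n=4: (1285674445,78829758)∘(685,42) = (685·1285674445+266·42·78829758, 685·78829758+42·1285674445) = (1761373051201,107996710920)
n=5: (1761373051201,107996710920)∘(685,42) = (685·1761373051201+266·42·107996710920, 685·107996710920+42·1761373051201) = (2413079794470925,147955415130642)

685 42
938449 57540
1285674445 78829758
1761373051201 107996710920
2413079794470925 147955415130642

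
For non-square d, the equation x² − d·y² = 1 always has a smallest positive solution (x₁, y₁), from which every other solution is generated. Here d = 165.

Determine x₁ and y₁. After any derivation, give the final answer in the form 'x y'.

d=165: √d = [12; 1,5,2,5,1,24] (ℓ=6, even), read p_5/q_5
k=0  a_k=12  p_k/q_k = 12/1
…
k=2  a_k=5  p_k/q_k = 77/6
…
k=4  a_k=5  p_k/q_k = 912/71
k=5  a_k=1  p_k/q_k = 1079/84
fundamental: x₁=1079, y₁=84  (since 1164241 − 165·7056 = 1)

1079 84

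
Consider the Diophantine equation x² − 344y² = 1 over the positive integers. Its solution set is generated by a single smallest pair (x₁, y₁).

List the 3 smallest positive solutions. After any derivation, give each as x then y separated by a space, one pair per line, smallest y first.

10405 561
216528049 11674410
4505948689285 242944471539

[18; 1,1,4,1,3,1,4,1,1,36] for √344; ℓ=10 ⇒ convergent index 9
step 0: (18, 1)  from 18·(1,0) + (0,1)
step 1: (19, 1)  from 1·(18,1) + (1,0)
…
step 5: (779, 42)  from 3·(204,11) + (167,9)
…
step 7: (4711, 254)  from 4·(983,53) + (779,42)
step 8: (5694, 307)  from 1·(4711,254) + (983,53)
step 9: (10405, 561)  from 1·(5694,307) + (4711,254)
fundamental: x₁=10405, y₁=561  (since 108264025 − 344·314721 = 1)
(x_2, y_2) = (10405·10405 + 344·561·561, 10405·561 + 561·10405) = (216528049, 11674410)
(x_3, y_3) = (10405·216528049 + 344·561·11674410, 10405·11674410 + 561·216528049) = (4505948689285, 242944471539)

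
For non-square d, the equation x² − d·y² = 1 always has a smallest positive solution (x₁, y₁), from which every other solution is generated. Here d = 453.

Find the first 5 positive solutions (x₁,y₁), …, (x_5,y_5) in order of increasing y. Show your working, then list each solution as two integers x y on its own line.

1653751 77700
5469784740001 256992905400
18091323967121133751 850004548596233100
59837090203895614338960001 2811391744490881177810800
197911295523547060893371760093751 9298683817686228472822980388500

d=453: √d = [21; 3,1,1,10,14,10,1,1,3,42] (ℓ=10, even), read p_9/q_9
i=0: a=21 ⇒ p=21, q=1
i=1: a=3 ⇒ p=64, q=3
i=2: a=1 ⇒ p=85, q=4
i=3: a=1 ⇒ p=149, q=7
…
i=7: a=1 ⇒ p=245764, q=11547
i=8: a=1 ⇒ p=469329, q=22051
i=9: a=3 ⇒ p=1653751, q=77700
→ (1653751, 77700).  Check: 1653751²=2734892370001, 453·77700²=2734892370000, difference 1.
(x_2, y_2) = (1653751·1653751 + 453·77700·77700, 1653751·77700 + 77700·1653751) = (5469784740001, 256992905400)
(x_3, y_3) = (1653751·5469784740001 + 453·77700·256992905400, 1653751·256992905400 + 77700·5469784740001) = (18091323967121133751, 850004548596233100)
(x_4, y_4) = (1653751·18091323967121133751 + 453·77700·850004548596233100, 1653751·850004548596233100 + 77700·18091323967121133751) = (59837090203895614338960001, 2811391744490881177810800)
(x_5, y_5) = (1653751·59837090203895614338960001 + 453·77700·2811391744490881177810800, 1653751·2811391744490881177810800 + 77700·59837090203895614338960001) = (197911295523547060893371760093751, 9298683817686228472822980388500)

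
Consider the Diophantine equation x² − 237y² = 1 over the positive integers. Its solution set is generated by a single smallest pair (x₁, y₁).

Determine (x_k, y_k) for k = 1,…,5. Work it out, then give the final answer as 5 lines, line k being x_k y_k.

[15; 2,1,1,7,10,7,1,1,2,30] for √237; ℓ=10 ⇒ convergent index 9
i=0: a=15 ⇒ p=15, q=1
…
i=4: a=7 ⇒ p=585, q=38
i=5: a=10 ⇒ p=5927, q=385
…
i=8: a=1 ⇒ p=90075, q=5851
i=9: a=2 ⇒ p=228151, q=14820
(x₁, y₁) = (228151, 14820);  228151² − 237·14820² = 1 ✓
(x_2, y_2) = (228151·228151 + 237·14820·14820, 228151·14820 + 14820·228151) = (104105757601, 6762395640)
(x_3, y_3) = (228151·104105757601 + 237·14820·6762395640, 228151·6762395640 + 14820·104105757601) = (47503665404623351, 3085694655308460)
(x_4, y_4) = (228151·47503665404623351 + 237·14820·3085694655308460, 228151·3085694655308460 + 14820·47503665404623351) = (21676017531356338550401, 1408008642599798519280)
(x_5, y_5) = (228151·21676017531356338550401 + 237·14820·1408008642599798519280, 228151·1408008642599798519280 + 14820·21676017531356338550401) = (9890810151545456327820453751, 642477159632487569289194100)

228151 14820
104105757601 6762395640
47503665404623351 3085694655308460
21676017531356338550401 1408008642599798519280
9890810151545456327820453751 642477159632487569289194100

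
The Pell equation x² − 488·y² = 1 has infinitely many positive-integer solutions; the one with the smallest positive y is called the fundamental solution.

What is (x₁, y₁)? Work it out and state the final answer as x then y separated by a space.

[22; 11,44] for √488; ℓ=2 ⇒ convergent index 1
i=0: a=22 ⇒ p=22, q=1
i=1: a=11 ⇒ p=243, q=11
(x₁, y₁) = (243, 11);  243² − 488·11² = 1 ✓

243 11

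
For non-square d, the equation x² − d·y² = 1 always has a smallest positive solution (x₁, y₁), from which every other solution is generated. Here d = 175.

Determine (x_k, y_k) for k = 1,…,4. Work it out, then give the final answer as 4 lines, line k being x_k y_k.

2024 153
8193151 619344
33165873224 2507104359
134255446617601 10148757825888

d=175: √d = [13; 4,2,1,2,4,26] (ℓ=6, even), read p_5/q_5
a_0=13:  p_0=13·1+0=13,  q_0=13·0+1=1
…
a_2=2:  p_2=2·53+13=119,  q_2=2·4+1=9
a_3=1:  p_3=1·119+53=172,  q_3=1·9+4=13
a_4=2:  p_4=2·172+119=463,  q_4=2·13+9=35
a_5=4:  p_5=4·463+172=2024,  q_5=4·35+13=153
fundamental: x₁=2024, y₁=153  (since 4096576 − 175·23409 = 1)
(2024+153√175)^2 = 8193151 + 619344√175
(2024+153√175)^3 = 33165873224 + 2507104359√175
(2024+153√175)^4 = 134255446617601 + 10148757825888√175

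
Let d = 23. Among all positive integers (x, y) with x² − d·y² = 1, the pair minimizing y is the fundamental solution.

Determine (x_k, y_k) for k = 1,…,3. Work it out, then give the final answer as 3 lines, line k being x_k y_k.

√23 → a₀=4, period (1,3,1,8); ℓ=4 even so k=3
i=0: a=4 ⇒ p=4, q=1
i=1: a=1 ⇒ p=5, q=1
i=2: a=3 ⇒ p=19, q=4
i=3: a=1 ⇒ p=24, q=5
(x₁, y₁) = (24, 5);  24² − 23·5² = 1 ✓
(x_2, y_2) = (24·24 + 23·5·5, 24·5 + 5·24) = (1151, 240)
(x_3, y_3) = (24·1151 + 23·5·240, 24·240 + 5·1151) = (55224, 11515)

24 5
1151 240
55224 11515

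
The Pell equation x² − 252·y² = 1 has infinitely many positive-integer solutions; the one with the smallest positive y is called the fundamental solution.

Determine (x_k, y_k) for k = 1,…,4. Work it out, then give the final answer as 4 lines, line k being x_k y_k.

127 8
32257 2032
8193151 516120
2081028097 131092448

d=252: √d = [15; 1,6,1,30] (ℓ=4, even), read p_3/q_3
a_0=15:  p_0=15·1+0=15,  q_0=15·0+1=1
…
a_2=6:  p_2=6·16+15=111,  q_2=6·1+1=7
a_3=1:  p_3=1·111+16=127,  q_3=1·7+1=8
→ (127, 8).  Check: 127²=16129, 252·8²=16128, difference 1.
(x_2, y_2) = (127·127 + 252·8·8, 127·8 + 8·127) = (32257, 2032)
(x_3, y_3) = (127·32257 + 252·8·2032, 127·2032 + 8·32257) = (8193151, 516120)
(x_4, y_4) = (127·8193151 + 252·8·516120, 127·516120 + 8·8193151) = (2081028097, 131092448)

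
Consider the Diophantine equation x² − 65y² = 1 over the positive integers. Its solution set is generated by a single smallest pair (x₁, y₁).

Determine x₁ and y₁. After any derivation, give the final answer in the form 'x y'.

√65 = [8; 16, …], period ℓ=1 (odd) → k=1
step 0: (8, 1)  from 8·(1,0) + (0,1)
step 1: (129, 16)  from 16·(8,1) + (1,0)
(x₁, y₁) = (129, 16);  129² − 65·16² = 1 ✓

129 16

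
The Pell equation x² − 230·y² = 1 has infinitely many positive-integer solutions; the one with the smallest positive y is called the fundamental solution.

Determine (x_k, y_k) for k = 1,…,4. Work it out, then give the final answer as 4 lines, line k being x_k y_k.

√230 → a₀=15, period (6,30); ℓ=2 even so k=1
a_0=15:  p_0=15·1+0=15,  q_0=15·0+1=1
a_1=6:  p_1=6·15+1=91,  q_1=6·1+0=6
(x₁, y₁) = (91, 6);  91² − 230·6² = 1 ✓
(x_2, y_2) = (91·91 + 230·6·6, 91·6 + 6·91) = (16561, 1092)
(x_3, y_3) = (91·16561 + 230·6·1092, 91·1092 + 6·16561) = (3014011, 198738)
(x_4, y_4) = (91·3014011 + 230·6·198738, 91·198738 + 6·3014011) = (548533441, 36169224)

91 6
16561 1092
3014011 198738
548533441 36169224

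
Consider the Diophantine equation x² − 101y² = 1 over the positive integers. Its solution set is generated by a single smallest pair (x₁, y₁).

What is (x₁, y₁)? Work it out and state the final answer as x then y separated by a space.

201 20

√101 → a₀=10, period (20); ℓ=1 odd so k=1
i=0: a=10 ⇒ p=10, q=1
i=1: a=20 ⇒ p=201, q=20
(x₁, y₁) = (201, 20);  201² − 101·20² = 1 ✓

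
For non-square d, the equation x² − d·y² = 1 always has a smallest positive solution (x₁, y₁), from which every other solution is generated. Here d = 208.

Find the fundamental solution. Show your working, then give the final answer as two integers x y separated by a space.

649 45

√208 = [14; 2,2,1,2,2,28, …], period ℓ=6 (even) → k=5
k=0  a_k=14  p_k/q_k = 14/1
k=1  a_k=2  p_k/q_k = 29/2
k=2  a_k=2  p_k/q_k = 72/5
k=3  a_k=1  p_k/q_k = 101/7
k=4  a_k=2  p_k/q_k = 274/19
k=5  a_k=2  p_k/q_k = 649/45
(x₁, y₁) = (649, 45);  649² − 208·45² = 1 ✓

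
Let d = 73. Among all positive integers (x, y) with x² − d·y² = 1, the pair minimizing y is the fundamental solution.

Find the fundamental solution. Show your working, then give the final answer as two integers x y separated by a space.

2281249 267000

√73 → a₀=8, period (1,1,5,5,1,1,16); ℓ=7 odd so k=13
i=0: a=8 ⇒ p=8, q=1
i=1: a=1 ⇒ p=9, q=1
…
i=3: a=5 ⇒ p=94, q=11
…
i=5: a=1 ⇒ p=581, q=68
i=6: a=1 ⇒ p=1068, q=125
i=7: a=16 ⇒ p=17669, q=2068
i=8: a=1 ⇒ p=18737, q=2193
…
i=10: a=5 ⇒ p=200767, q=23498
i=11: a=5 ⇒ p=1040241, q=121751
i=12: a=1 ⇒ p=1241008, q=145249
i=13: a=1 ⇒ p=2281249, q=267000
→ (2281249, 267000).  Check: 2281249²=5204097000001, 73·267000²=5204097000000, difference 1.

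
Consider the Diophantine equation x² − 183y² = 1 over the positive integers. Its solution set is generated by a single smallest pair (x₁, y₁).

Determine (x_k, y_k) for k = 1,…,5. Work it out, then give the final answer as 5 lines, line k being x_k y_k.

487 36
474337 35064
462003751 34152300
449991179137 33264305136
438290946475687 32399399050164

[13; 1,1,8,1,1,26] for √183; ℓ=6 ⇒ convergent index 5
i=0: a=13 ⇒ p=13, q=1
i=1: a=1 ⇒ p=14, q=1
i=2: a=1 ⇒ p=27, q=2
i=3: a=8 ⇒ p=230, q=17
i=4: a=1 ⇒ p=257, q=19
i=5: a=1 ⇒ p=487, q=36
fundamental: x₁=487, y₁=36  (since 237169 − 183·1296 = 1)
(x_2, y_2) = (487·487 + 183·36·36, 487·36 + 36·487) = (474337, 35064)
(x_3, y_3) = (487·474337 + 183·36·35064, 487·35064 + 36·474337) = (462003751, 34152300)
(x_4, y_4) = (487·462003751 + 183·36·34152300, 487·34152300 + 36·462003751) = (449991179137, 33264305136)
(x_5, y_5) = (487·449991179137 + 183·36·33264305136, 487·33264305136 + 36·449991179137) = (438290946475687, 32399399050164)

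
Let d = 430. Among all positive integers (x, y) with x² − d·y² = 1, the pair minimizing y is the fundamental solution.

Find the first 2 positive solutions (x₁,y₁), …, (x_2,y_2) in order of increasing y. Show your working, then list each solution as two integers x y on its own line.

2862251 138030
16384961574001 790153011060

[20; 1,2,1,3,1,…,2,1,40] for √430; ℓ=14 ⇒ convergent index 13
step 0: (20, 1)  from 20·(1,0) + (0,1)
step 1: (21, 1)  from 1·(20,1) + (1,0)
…
step 5: (394, 19)  from 1·(311,15) + (83,4)
…
step 7: (21794, 1051)  from 8·(2675,129) + (394,19)
step 8: (133439, 6435)  from 6·(21794,1051) + (2675,129)
…
step 12: (2107880, 101651)  from 2·(754371,36379) + (599138,28893)
step 13: (2862251, 138030)  from 1·(2107880,101651) + (754371,36379)
(x₁, y₁) = (2862251, 138030);  2862251² − 430·138030² = 1 ✓
(x_2, y_2) = (2862251·2862251 + 430·138030·138030, 2862251·138030 + 138030·2862251) = (16384961574001, 790153011060)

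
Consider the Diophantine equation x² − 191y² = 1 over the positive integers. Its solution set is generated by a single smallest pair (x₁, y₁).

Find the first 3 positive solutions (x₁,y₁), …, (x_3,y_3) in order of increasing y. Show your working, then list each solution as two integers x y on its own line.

8994000 650783
161784071999999 11706284604000
2910171887135973018000 210572647456751349217

√191 → a₀=13, period (1,4,1,1,3,…,4,1,26); ℓ=16 even so k=15
i=0: a=13 ⇒ p=13, q=1
i=1: a=1 ⇒ p=14, q=1
i=2: a=4 ⇒ p=69, q=5
i=3: a=1 ⇒ p=83, q=6
i=4: a=1 ⇒ p=152, q=11
i=5: a=3 ⇒ p=539, q=39
i=6: a=2 ⇒ p=1230, q=89
i=7: a=2 ⇒ p=2999, q=217
i=8: a=13 ⇒ p=40217, q=2910
i=9: a=2 ⇒ p=83433, q=6037
…
i=13: a=1 ⇒ p=1616447, q=116962
i=14: a=4 ⇒ p=7377553, q=533821
i=15: a=1 ⇒ p=8994000, q=650783
(x₁, y₁) = (8994000, 650783);  8994000² − 191·650783² = 1 ✓
(x_2, y_2) = (8994000·8994000 + 191·650783·650783, 8994000·650783 + 650783·8994000) = (161784071999999, 11706284604000)
(x_3, y_3) = (8994000·161784071999999 + 191·650783·11706284604000, 8994000·11706284604000 + 650783·161784071999999) = (2910171887135973018000, 210572647456751349217)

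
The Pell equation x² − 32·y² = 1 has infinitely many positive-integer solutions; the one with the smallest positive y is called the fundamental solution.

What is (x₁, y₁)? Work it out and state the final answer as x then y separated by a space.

17 3

[5; 1,1,1,10] for √32; ℓ=4 ⇒ convergent index 3
a_0=5:  p_0=5·1+0=5,  q_0=5·0+1=1
…
a_2=1:  p_2=1·6+5=11,  q_2=1·1+1=2
a_3=1:  p_3=1·11+6=17,  q_3=1·2+1=3
fundamental: x₁=17, y₁=3  (since 289 − 32·9 = 1)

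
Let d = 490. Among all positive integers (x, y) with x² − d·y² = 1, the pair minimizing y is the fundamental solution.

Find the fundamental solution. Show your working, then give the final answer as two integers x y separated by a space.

1039681 46968

√490 = [22; 7,2,1,4,4,4,1,2,7,44, …], period ℓ=10 (even) → k=9
k=0  a_k=22  p_k/q_k = 22/1
k=1  a_k=7  p_k/q_k = 155/7
k=2  a_k=2  p_k/q_k = 332/15
k=3  a_k=1  p_k/q_k = 487/22
k=4  a_k=4  p_k/q_k = 2280/103
k=5  a_k=4  p_k/q_k = 9607/434
k=6  a_k=4  p_k/q_k = 40708/1839
k=7  a_k=1  p_k/q_k = 50315/2273
k=8  a_k=2  p_k/q_k = 141338/6385
k=9  a_k=7  p_k/q_k = 1039681/46968
fundamental: x₁=1039681, y₁=46968  (since 1080936581761 − 490·2205993024 = 1)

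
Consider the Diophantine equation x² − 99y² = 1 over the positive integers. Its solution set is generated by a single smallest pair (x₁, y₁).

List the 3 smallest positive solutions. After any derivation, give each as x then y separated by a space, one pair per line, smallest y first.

10 1
199 20
3970 399

[9; 1,18] for √99; ℓ=2 ⇒ convergent index 1
a_0=9:  p_0=9·1+0=9,  q_0=9·0+1=1
a_1=1:  p_1=1·9+1=10,  q_1=1·1+0=1
fundamental: x₁=10, y₁=1  (since 100 − 99·1 = 1)
(x_2, y_2) = (10·10 + 99·1·1, 10·1 + 1·10) = (199, 20)
(x_3, y_3) = (10·199 + 99·1·20, 10·20 + 1·199) = (3970, 399)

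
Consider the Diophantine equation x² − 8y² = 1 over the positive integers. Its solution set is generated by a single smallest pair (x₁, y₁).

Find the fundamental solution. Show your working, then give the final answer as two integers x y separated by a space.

d=8: √d = [2; 1,4] (ℓ=2, even), read p_1/q_1
step 0: (2, 1)  from 2·(1,0) + (0,1)
step 1: (3, 1)  from 1·(2,1) + (1,0)
(x₁, y₁) = (3, 1);  3² − 8·1² = 1 ✓

3 1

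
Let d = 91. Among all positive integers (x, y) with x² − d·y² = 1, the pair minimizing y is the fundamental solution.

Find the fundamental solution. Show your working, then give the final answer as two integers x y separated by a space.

√91 = [9; 1,1,5,1,5,1,1,18, …], period ℓ=8 (even) → k=7
step 0: (9, 1)  from 9·(1,0) + (0,1)
…
step 3: (105, 11)  from 5·(19,2) + (10,1)
…
step 5: (725, 76)  from 5·(124,13) + (105,11)
step 6: (849, 89)  from 1·(725,76) + (124,13)
step 7: (1574, 165)  from 1·(849,89) + (725,76)
(x₁, y₁) = (1574, 165);  1574² − 91·165² = 1 ✓

1574 165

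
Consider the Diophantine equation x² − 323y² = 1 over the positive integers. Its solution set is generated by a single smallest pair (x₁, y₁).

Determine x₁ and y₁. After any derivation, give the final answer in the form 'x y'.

√323 → a₀=17, period (1,34); ℓ=2 even so k=1
k=0  a_k=17  p_k/q_k = 17/1
k=1  a_k=1  p_k/q_k = 18/1
(x₁, y₁) = (18, 1);  18² − 323·1² = 1 ✓

18 1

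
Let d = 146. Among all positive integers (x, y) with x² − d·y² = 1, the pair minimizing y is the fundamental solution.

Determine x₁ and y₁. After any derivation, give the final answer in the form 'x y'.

[12; 12,24] for √146; ℓ=2 ⇒ convergent index 1
i=0: a=12 ⇒ p=12, q=1
i=1: a=12 ⇒ p=145, q=12
fundamental: x₁=145, y₁=12  (since 21025 − 146·144 = 1)

145 12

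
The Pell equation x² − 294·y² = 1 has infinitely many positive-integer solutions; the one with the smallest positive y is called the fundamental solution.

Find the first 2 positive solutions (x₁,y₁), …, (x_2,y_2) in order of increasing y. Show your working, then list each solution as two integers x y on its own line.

√294 → a₀=17, period (6,1,4,1,6,34); ℓ=6 even so k=5
i=0: a=17 ⇒ p=17, q=1
i=1: a=6 ⇒ p=103, q=6
i=2: a=1 ⇒ p=120, q=7
i=3: a=4 ⇒ p=583, q=34
i=4: a=1 ⇒ p=703, q=41
i=5: a=6 ⇒ p=4801, q=280
→ (4801, 280).  Check: 4801²=23049601, 294·280²=23049600, difference 1.
(x_2, y_2) = (4801·4801 + 294·280·280, 4801·280 + 280·4801) = (46099201, 2688560)

4801 280
46099201 2688560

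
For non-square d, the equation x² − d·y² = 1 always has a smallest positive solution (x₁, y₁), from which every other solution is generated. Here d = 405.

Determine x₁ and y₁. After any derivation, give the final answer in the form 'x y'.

161 8

√405 → a₀=20, period (8,40); ℓ=2 even so k=1
i=0: a=20 ⇒ p=20, q=1
i=1: a=8 ⇒ p=161, q=8
→ (161, 8).  Check: 161²=25921, 405·8²=25920, difference 1.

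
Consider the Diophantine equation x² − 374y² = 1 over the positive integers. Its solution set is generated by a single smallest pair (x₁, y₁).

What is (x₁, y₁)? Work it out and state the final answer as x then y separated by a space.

√374 = [19; 2,1,18,1,2,38, …], period ℓ=6 (even) → k=5
step 0: (19, 1)  from 19·(1,0) + (0,1)
…
step 4: (1141, 59)  from 1·(1083,56) + (58,3)
step 5: (3365, 174)  from 2·(1141,59) + (1083,56)
(x₁, y₁) = (3365, 174);  3365² − 374·174² = 1 ✓

3365 174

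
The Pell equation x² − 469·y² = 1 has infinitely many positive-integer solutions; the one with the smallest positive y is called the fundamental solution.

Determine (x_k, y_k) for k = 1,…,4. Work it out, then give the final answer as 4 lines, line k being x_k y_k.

[21; 1,1,1,10,6,10,1,1,1,42] for √469; ℓ=10 ⇒ convergent index 9
k=0  a_k=21  p_k/q_k = 21/1
…
k=3  a_k=1  p_k/q_k = 65/3
k=4  a_k=10  p_k/q_k = 693/32
…
k=6  a_k=10  p_k/q_k = 42923/1982
k=7  a_k=1  p_k/q_k = 47146/2177
k=8  a_k=1  p_k/q_k = 90069/4159
k=9  a_k=1  p_k/q_k = 137215/6336
→ (137215, 6336).  Check: 137215²=18827956225, 469·6336²=18827956224, difference 1.
(137215+6336√469)^2 = 37655912449 + 1738788480√469
(137215+6336√469)^3 = 10333912053241855 + 477175722560064√469
(137215+6336√469)^4 = 2835935484733506355201 + 130951333540419575040√469

137215 6336
37655912449 1738788480
10333912053241855 477175722560064
2835935484733506355201 130951333540419575040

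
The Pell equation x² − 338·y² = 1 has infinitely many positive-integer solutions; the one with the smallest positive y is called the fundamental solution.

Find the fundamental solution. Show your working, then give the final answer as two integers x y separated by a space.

114243 6214

√338 → a₀=18, period (2,1,1,2,36); ℓ=5 odd so k=9
k=0  a_k=18  p_k/q_k = 18/1
…
k=3  a_k=1  p_k/q_k = 92/5
…
k=8  a_k=1  p_k/q_k = 43958/2391
k=9  a_k=2  p_k/q_k = 114243/6214
→ (114243, 6214).  Check: 114243²=13051463049, 338·6214²=13051463048, difference 1.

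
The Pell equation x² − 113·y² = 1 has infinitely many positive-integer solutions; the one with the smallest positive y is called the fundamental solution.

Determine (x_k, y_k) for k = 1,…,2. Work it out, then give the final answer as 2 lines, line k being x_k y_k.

√113 = [10; 1,1,1,2,2,1,1,1,20, …], period ℓ=9 (odd) → k=17
k=0  a_k=10  p_k/q_k = 10/1
…
k=2  a_k=1  p_k/q_k = 21/2
…
k=5  a_k=2  p_k/q_k = 202/19
…
k=7  a_k=1  p_k/q_k = 489/46
…
k=11  a_k=1  p_k/q_k = 32794/3085
k=12  a_k=1  p_k/q_k = 49579/4664
…
k=16  a_k=1  p_k/q_k = 758918/71393
k=17  a_k=1  p_k/q_k = 1204353/113296
fundamental: x₁=1204353, y₁=113296  (since 1450466148609 − 113·12835983616 = 1)
n=2: (1204353,113296)∘(1204353,113296) = (1204353·1204353+113·113296·113296, 1204353·113296+113296·1204353) = (2900932297217,272896754976)

1204353 113296
2900932297217 272896754976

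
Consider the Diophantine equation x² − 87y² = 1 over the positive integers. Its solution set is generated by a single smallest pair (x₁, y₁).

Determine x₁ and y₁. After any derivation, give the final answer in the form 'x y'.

28 3

[9; 3,18] for √87; ℓ=2 ⇒ convergent index 1
step 0: (9, 1)  from 9·(1,0) + (0,1)
step 1: (28, 3)  from 3·(9,1) + (1,0)
→ (28, 3).  Check: 28²=784, 87·3²=783, difference 1.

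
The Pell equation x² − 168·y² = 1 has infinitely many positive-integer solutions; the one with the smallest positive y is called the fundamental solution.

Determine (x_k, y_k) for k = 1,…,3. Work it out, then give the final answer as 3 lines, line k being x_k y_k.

13 1
337 26
8749 675

d=168: √d = [12; 1,24] (ℓ=2, even), read p_1/q_1
k=0  a_k=12  p_k/q_k = 12/1
k=1  a_k=1  p_k/q_k = 13/1
(x₁, y₁) = (13, 1);  13² − 168·1² = 1 ✓
(x_2, y_2) = (13·13 + 168·1·1, 13·1 + 1·13) = (337, 26)
(x_3, y_3) = (13·337 + 168·1·26, 13·26 + 1·337) = (8749, 675)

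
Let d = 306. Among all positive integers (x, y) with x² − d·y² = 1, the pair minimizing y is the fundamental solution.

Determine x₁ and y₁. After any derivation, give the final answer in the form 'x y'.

35 2

[17; 2,34] for √306; ℓ=2 ⇒ convergent index 1
a_0=17:  p_0=17·1+0=17,  q_0=17·0+1=1
a_1=2:  p_1=2·17+1=35,  q_1=2·1+0=2
→ (35, 2).  Check: 35²=1225, 306·2²=1224, difference 1.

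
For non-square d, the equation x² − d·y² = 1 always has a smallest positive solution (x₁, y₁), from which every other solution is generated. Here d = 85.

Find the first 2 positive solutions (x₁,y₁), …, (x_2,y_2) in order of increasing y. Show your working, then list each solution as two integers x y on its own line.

285769 30996
163327842721 17715391848

[9; 4,1,1,4,18] for √85; ℓ=5 ⇒ convergent index 9
k=0  a_k=9  p_k/q_k = 9/1
…
k=2  a_k=1  p_k/q_k = 46/5
k=3  a_k=1  p_k/q_k = 83/9
…
k=6  a_k=4  p_k/q_k = 27926/3029
k=7  a_k=1  p_k/q_k = 34813/3776
k=8  a_k=1  p_k/q_k = 62739/6805
k=9  a_k=4  p_k/q_k = 285769/30996
fundamental: x₁=285769, y₁=30996  (since 81663921361 − 85·960752016 = 1)
k=2:  x_2 = 285769·285769+85·30996·30996 = 163327842721,  y_2 = 285769·30996+30996·285769 = 17715391848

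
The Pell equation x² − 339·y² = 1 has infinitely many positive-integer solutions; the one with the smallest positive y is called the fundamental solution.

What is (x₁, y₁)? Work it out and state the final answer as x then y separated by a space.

97970 5321

√339 = [18; 2,2,2,1,17,1,2,2,2,36, …], period ℓ=10 (even) → k=9
step 0: (18, 1)  from 18·(1,0) + (0,1)
step 1: (37, 2)  from 2·(18,1) + (1,0)
step 2: (92, 5)  from 2·(37,2) + (18,1)
step 3: (221, 12)  from 2·(92,5) + (37,2)
step 4: (313, 17)  from 1·(221,12) + (92,5)
step 5: (5542, 301)  from 17·(313,17) + (221,12)
step 6: (5855, 318)  from 1·(5542,301) + (313,17)
…
step 8: (40359, 2192)  from 2·(17252,937) + (5855,318)
step 9: (97970, 5321)  from 2·(40359,2192) + (17252,937)
(x₁, y₁) = (97970, 5321);  97970² − 339·5321² = 1 ✓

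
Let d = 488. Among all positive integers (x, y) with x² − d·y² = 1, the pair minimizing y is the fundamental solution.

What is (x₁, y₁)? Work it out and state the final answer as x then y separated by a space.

d=488: √d = [22; 11,44] (ℓ=2, even), read p_1/q_1
k=0  a_k=22  p_k/q_k = 22/1
k=1  a_k=11  p_k/q_k = 243/11
(x₁, y₁) = (243, 11);  243² − 488·11² = 1 ✓

243 11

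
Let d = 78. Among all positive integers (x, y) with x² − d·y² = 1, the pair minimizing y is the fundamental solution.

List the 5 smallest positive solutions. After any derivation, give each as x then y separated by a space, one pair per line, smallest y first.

[8; 1,4,1,16] for √78; ℓ=4 ⇒ convergent index 3
a_0=8:  p_0=8·1+0=8,  q_0=8·0+1=1
a_1=1:  p_1=1·8+1=9,  q_1=1·1+0=1
a_2=4:  p_2=4·9+8=44,  q_2=4·1+1=5
a_3=1:  p_3=1·44+9=53,  q_3=1·5+1=6
(x₁, y₁) = (53, 6);  53² − 78·6² = 1 ✓
(x_2, y_2) = (53·53 + 78·6·6, 53·6 + 6·53) = (5617, 636)
(x_3, y_3) = (53·5617 + 78·6·636, 53·636 + 6·5617) = (595349, 67410)
(x_4, y_4) = (53·595349 + 78·6·67410, 53·67410 + 6·595349) = (63101377, 7144824)
(x_5, y_5) = (53·63101377 + 78·6·7144824, 53·7144824 + 6·63101377) = (6688150613, 757283934)

53 6
5617 636
595349 67410
63101377 7144824
6688150613 757283934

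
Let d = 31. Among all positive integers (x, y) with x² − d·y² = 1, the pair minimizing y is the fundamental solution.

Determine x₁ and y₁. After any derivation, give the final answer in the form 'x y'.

d=31: √d = [5; 1,1,3,5,3,1,1,10] (ℓ=8, even), read p_7/q_7
step 0: (5, 1)  from 5·(1,0) + (0,1)
…
step 2: (11, 2)  from 1·(6,1) + (5,1)
step 3: (39, 7)  from 3·(11,2) + (6,1)
step 4: (206, 37)  from 5·(39,7) + (11,2)
step 5: (657, 118)  from 3·(206,37) + (39,7)
step 6: (863, 155)  from 1·(657,118) + (206,37)
step 7: (1520, 273)  from 1·(863,155) + (657,118)
→ (1520, 273).  Check: 1520²=2310400, 31·273²=2310399, difference 1.

1520 273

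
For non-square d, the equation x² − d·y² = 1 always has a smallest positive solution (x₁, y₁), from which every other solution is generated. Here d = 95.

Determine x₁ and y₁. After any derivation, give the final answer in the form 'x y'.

√95 → a₀=9, period (1,2,1,18); ℓ=4 even so k=3
step 0: (9, 1)  from 9·(1,0) + (0,1)
step 1: (10, 1)  from 1·(9,1) + (1,0)
step 2: (29, 3)  from 2·(10,1) + (9,1)
step 3: (39, 4)  from 1·(29,3) + (10,1)
(x₁, y₁) = (39, 4);  39² − 95·4² = 1 ✓

39 4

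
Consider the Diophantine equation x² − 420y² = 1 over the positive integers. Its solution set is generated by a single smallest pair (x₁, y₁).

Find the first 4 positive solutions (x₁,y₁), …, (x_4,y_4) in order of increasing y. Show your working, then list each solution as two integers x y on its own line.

41 2
3361 164
275561 13446
22592641 1102408

[20; 2,40] for √420; ℓ=2 ⇒ convergent index 1
step 0: (20, 1)  from 20·(1,0) + (0,1)
step 1: (41, 2)  from 2·(20,1) + (1,0)
fundamental: x₁=41, y₁=2  (since 1681 − 420·4 = 1)
(x_2, y_2) = (41·41 + 420·2·2, 41·2 + 2·41) = (3361, 164)
(x_3, y_3) = (41·3361 + 420·2·164, 41·164 + 2·3361) = (275561, 13446)
(x_4, y_4) = (41·275561 + 420·2·13446, 41·13446 + 2·275561) = (22592641, 1102408)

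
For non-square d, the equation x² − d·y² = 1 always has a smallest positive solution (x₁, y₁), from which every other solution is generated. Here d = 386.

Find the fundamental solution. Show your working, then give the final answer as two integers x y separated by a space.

111555 5678

√386 = [19; 1,1,1,4,1,18,1,4,1,1,1,38, …], period ℓ=12 (even) → k=11
a_0=19:  p_0=19·1+0=19,  q_0=19·0+1=1
a_1=1:  p_1=1·19+1=20,  q_1=1·1+0=1
…
a_3=1:  p_3=1·39+20=59,  q_3=1·2+1=3
…
a_5=1:  p_5=1·275+59=334,  q_5=1·14+3=17
…
a_10=1:  p_10=1·39392+32771=72163,  q_10=1·2005+1668=3673
a_11=1:  p_11=1·72163+39392=111555,  q_11=1·3673+2005=5678
fundamental: x₁=111555, y₁=5678  (since 12444518025 − 386·32239684 = 1)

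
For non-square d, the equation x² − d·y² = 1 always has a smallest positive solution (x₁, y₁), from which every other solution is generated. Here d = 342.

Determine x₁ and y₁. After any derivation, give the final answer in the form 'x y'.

37 2

√342 → a₀=18, period (2,36); ℓ=2 even so k=1
i=0: a=18 ⇒ p=18, q=1
i=1: a=2 ⇒ p=37, q=2
(x₁, y₁) = (37, 2);  37² − 342·2² = 1 ✓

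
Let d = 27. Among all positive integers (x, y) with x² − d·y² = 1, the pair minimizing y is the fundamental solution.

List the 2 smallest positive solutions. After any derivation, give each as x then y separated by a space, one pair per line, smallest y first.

26 5
1351 260

d=27: √d = [5; 5,10] (ℓ=2, even), read p_1/q_1
i=0: a=5 ⇒ p=5, q=1
i=1: a=5 ⇒ p=26, q=5
(x₁, y₁) = (26, 5);  26² − 27·5² = 1 ✓
k=2:  x_2 = 26·26+27·5·5 = 1351,  y_2 = 26·5+5·26 = 260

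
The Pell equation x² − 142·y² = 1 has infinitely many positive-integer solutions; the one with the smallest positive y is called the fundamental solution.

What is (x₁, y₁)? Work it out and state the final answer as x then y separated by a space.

143 12

d=142: √d = [11; 1,10,1,22] (ℓ=4, even), read p_3/q_3
i=0: a=11 ⇒ p=11, q=1
i=1: a=1 ⇒ p=12, q=1
i=2: a=10 ⇒ p=131, q=11
i=3: a=1 ⇒ p=143, q=12
fundamental: x₁=143, y₁=12  (since 20449 − 142·144 = 1)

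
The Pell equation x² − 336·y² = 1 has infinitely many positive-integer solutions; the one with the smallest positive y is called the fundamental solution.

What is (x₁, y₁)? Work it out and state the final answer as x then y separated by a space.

[18; 3,36] for √336; ℓ=2 ⇒ convergent index 1
step 0: (18, 1)  from 18·(1,0) + (0,1)
step 1: (55, 3)  from 3·(18,1) + (1,0)
→ (55, 3).  Check: 55²=3025, 336·3²=3024, difference 1.

55 3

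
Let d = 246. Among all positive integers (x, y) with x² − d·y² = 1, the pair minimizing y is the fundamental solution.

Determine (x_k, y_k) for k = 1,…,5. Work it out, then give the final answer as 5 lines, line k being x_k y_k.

√246 = [15; 1,2,5,1,14,1,5,2,1,30, …], period ℓ=10 (even) → k=9
step 0: (15, 1)  from 15·(1,0) + (0,1)
step 1: (16, 1)  from 1·(15,1) + (1,0)
step 2: (47, 3)  from 2·(16,1) + (15,1)
step 3: (251, 16)  from 5·(47,3) + (16,1)
step 4: (298, 19)  from 1·(251,16) + (47,3)
…
step 6: (4721, 301)  from 1·(4423,282) + (298,19)
step 7: (28028, 1787)  from 5·(4721,301) + (4423,282)
step 8: (60777, 3875)  from 2·(28028,1787) + (4721,301)
step 9: (88805, 5662)  from 1·(60777,3875) + (28028,1787)
→ (88805, 5662).  Check: 88805²=7886328025, 246·5662²=7886328024, difference 1.
n=2: (88805,5662)∘(88805,5662) = (88805·88805+246·5662·5662, 88805·5662+5662·88805) = (15772656049,1005627820)
n=3: (15772656049,1005627820)∘(88805,5662) = (88805·15772656049+246·5662·1005627820, 88805·1005627820+5662·15772656049) = (2801381440774085,178609557104538)
n=4: (2801381440774085,178609557104538)∘(88805,5662) = (88805·2801381440774085+246·5662·178609557104538, 88805·178609557104538+5662·2801381440774085) = (497553357680112580801,31722843436331366360)
n=5: (497553357680112580801,31722843436331366360)∘(88805,5662) = (88805·497553357680112580801+246·5662·31722843436331366360, 88805·31722843436331366360+5662·497553357680112580801) = (88370451854763414035291525,5634294222548204422095062)

88805 5662
15772656049 1005627820
2801381440774085 178609557104538
497553357680112580801 31722843436331366360
88370451854763414035291525 5634294222548204422095062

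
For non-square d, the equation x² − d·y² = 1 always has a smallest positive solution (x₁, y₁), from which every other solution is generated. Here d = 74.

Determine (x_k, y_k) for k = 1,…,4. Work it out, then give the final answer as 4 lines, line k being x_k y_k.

3699 430
27365201 3181140
202447753299 23534073290
1497708451540801 174105071018280

√74 = [8; 1,1,1,1,16, …], period ℓ=5 (odd) → k=9
k=0  a_k=8  p_k/q_k = 8/1
k=1  a_k=1  p_k/q_k = 9/1
k=2  a_k=1  p_k/q_k = 17/2
k=3  a_k=1  p_k/q_k = 26/3
k=4  a_k=1  p_k/q_k = 43/5
…
k=7  a_k=1  p_k/q_k = 1471/171
k=8  a_k=1  p_k/q_k = 2228/259
k=9  a_k=1  p_k/q_k = 3699/430
→ (3699, 430).  Check: 3699²=13682601, 74·430²=13682600, difference 1.
(x_2, y_2) = (3699·3699 + 74·430·430, 3699·430 + 430·3699) = (27365201, 3181140)
(x_3, y_3) = (3699·27365201 + 74·430·3181140, 3699·3181140 + 430·27365201) = (202447753299, 23534073290)
(x_4, y_4) = (3699·202447753299 + 74·430·23534073290, 3699·23534073290 + 430·202447753299) = (1497708451540801, 174105071018280)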